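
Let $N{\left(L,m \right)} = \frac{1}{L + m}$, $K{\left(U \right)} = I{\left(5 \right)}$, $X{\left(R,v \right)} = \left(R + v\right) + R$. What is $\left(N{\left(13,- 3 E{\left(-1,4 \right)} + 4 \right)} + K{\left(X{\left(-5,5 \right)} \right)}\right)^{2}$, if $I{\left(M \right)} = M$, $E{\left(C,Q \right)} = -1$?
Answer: $\frac{10201}{400} \approx 25.503$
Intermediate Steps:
$X{\left(R,v \right)} = v + 2 R$
$K{\left(U \right)} = 5$
$\left(N{\left(13,- 3 E{\left(-1,4 \right)} + 4 \right)} + K{\left(X{\left(-5,5 \right)} \right)}\right)^{2} = \left(\frac{1}{13 + \left(\left(-3\right) \left(-1\right) + 4\right)} + 5\right)^{2} = \left(\frac{1}{13 + \left(3 + 4\right)} + 5\right)^{2} = \left(\frac{1}{13 + 7} + 5\right)^{2} = \left(\frac{1}{20} + 5\right)^{2} = \left(\frac{101}{20}\right)^{2} = \frac{10201}{400}$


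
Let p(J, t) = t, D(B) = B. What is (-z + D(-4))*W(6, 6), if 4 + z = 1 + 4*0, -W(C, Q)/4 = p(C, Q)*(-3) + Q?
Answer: -48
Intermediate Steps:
W(C, Q) = 8*Q (W(C, Q) = -4*(Q*(-3) + Q) = -4*(-3*Q + Q) = -(-8)*Q = 8*Q)
z = -3 (z = -4 + (1 + 4*0) = -4 + (1 + 0) = -4 + 1 = -3)
(-z + D(-4))*W(6, 6) = (-1*(-3) - 4)*(8*6) = (3 - 4)*48 = -1*48 = -48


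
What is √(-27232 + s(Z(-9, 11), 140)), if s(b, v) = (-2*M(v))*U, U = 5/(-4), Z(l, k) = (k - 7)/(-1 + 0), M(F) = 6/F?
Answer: I*√5337451/14 ≈ 165.02*I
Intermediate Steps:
Z(l, k) = 7 - k (Z(l, k) = (-7 + k)/(-1) = (-7 + k)*(-1) = 7 - k)
U = -5/4 (U = 5*(-¼) = -5/4 ≈ -1.2500)
s(b, v) = 15/v (s(b, v) = -12/v*(-5/4) = 15/v)
√(-27232 + s(Z(-9, 11), 140)) = √(-27232 + 15/140) = √(-27232 + 15*(1/140)) = √(-27232 + 3/28) = √(-762493/28) = I*√5337451/14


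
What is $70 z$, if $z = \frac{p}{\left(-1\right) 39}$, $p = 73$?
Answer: $- \frac{5110}{39} \approx -131.03$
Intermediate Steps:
$z = - \frac{73}{39}$ ($z = \frac{73}{\left(-1\right) 39} = \frac{73}{-39} = 73 \left(- \frac{1}{39}\right) = - \frac{73}{39} \approx -1.8718$)
$70 z = 70 \left(- \frac{73}{39}\right) = - \frac{5110}{39}$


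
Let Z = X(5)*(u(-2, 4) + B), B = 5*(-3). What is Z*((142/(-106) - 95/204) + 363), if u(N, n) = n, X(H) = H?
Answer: -214788035/10812 ≈ -19866.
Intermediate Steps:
B = -15
Z = -55 (Z = 5*(4 - 15) = 5*(-11) = -55)
Z*((142/(-106) - 95/204) + 363) = -55*((142/(-106) - 95/204) + 363) = -55*((142*(-1/106) - 95*1/204) + 363) = -55*((-71/53 - 95/204) + 363) = -55*(-19519/10812 + 363) = -55*3905237/10812 = -214788035/10812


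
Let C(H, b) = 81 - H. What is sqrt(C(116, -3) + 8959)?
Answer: 2*sqrt(2231) ≈ 94.467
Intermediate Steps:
sqrt(C(116, -3) + 8959) = sqrt((81 - 1*116) + 8959) = sqrt((81 - 116) + 8959) = sqrt(-35 + 8959) = sqrt(8924) = 2*sqrt(2231)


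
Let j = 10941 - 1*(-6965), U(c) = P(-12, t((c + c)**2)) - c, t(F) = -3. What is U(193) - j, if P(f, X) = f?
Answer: -18111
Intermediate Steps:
U(c) = -12 - c
j = 17906 (j = 10941 + 6965 = 17906)
U(193) - j = (-12 - 1*193) - 1*17906 = (-12 - 193) - 17906 = -205 - 17906 = -18111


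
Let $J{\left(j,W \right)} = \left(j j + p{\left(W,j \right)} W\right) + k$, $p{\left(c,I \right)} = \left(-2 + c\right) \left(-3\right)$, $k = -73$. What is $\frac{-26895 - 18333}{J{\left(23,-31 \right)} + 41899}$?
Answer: $- \frac{22614}{19643} \approx -1.1512$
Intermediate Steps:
$p{\left(c,I \right)} = 6 - 3 c$
$J{\left(j,W \right)} = -73 + j^{2} + W \left(6 - 3 W\right)$ ($J{\left(j,W \right)} = \left(j j + \left(6 - 3 W\right) W\right) - 73 = \left(j^{2} + W \left(6 - 3 W\right)\right) - 73 = -73 + j^{2} + W \left(6 - 3 W\right)$)
$\frac{-26895 - 18333}{J{\left(23,-31 \right)} + 41899} = \frac{-26895 - 18333}{\left(-73 + 23^{2} - - 93 \left(-2 - 31\right)\right) + 41899} = - \frac{45228}{\left(-73 + 529 - \left(-93\right) \left(-33\right)\right) + 41899} = - \frac{45228}{\left(-73 + 529 - 3069\right) + 41899} = - \frac{45228}{-2613 + 41899} = - \frac{45228}{39286} = \left(-45228\right) \frac{1}{39286} = - \frac{22614}{19643}$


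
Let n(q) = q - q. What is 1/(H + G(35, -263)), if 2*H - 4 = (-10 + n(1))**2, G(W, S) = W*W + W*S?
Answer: -1/7928 ≈ -0.00012614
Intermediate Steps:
n(q) = 0
G(W, S) = W**2 + S*W
H = 52 (H = 2 + (-10 + 0)**2/2 = 2 + (1/2)*(-10)**2 = 2 + (1/2)*100 = 2 + 50 = 52)
1/(H + G(35, -263)) = 1/(52 + 35*(-263 + 35)) = 1/(52 + 35*(-228)) = 1/(52 - 7980) = 1/(-7928) = -1/7928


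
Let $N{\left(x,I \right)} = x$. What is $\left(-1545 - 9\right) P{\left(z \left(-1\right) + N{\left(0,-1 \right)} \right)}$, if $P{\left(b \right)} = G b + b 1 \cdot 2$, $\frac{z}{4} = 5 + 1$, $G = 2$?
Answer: $149184$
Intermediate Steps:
$z = 24$ ($z = 4 \left(5 + 1\right) = 4 \cdot 6 = 24$)
$P{\left(b \right)} = 4 b$ ($P{\left(b \right)} = 2 b + b 1 \cdot 2 = 2 b + b 2 = 2 b + 2 b = 4 b$)
$\left(-1545 - 9\right) P{\left(z \left(-1\right) + N{\left(0,-1 \right)} \right)} = \left(-1545 - 9\right) 4 \left(24 \left(-1\right) + 0\right) = - 1554 \cdot 4 \left(-24 + 0\right) = - 1554 \cdot 4 \left(-24\right) = \left(-1554\right) \left(-96\right) = 149184$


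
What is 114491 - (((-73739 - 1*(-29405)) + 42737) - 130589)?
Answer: 246677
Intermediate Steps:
114491 - (((-73739 - 1*(-29405)) + 42737) - 130589) = 114491 - (((-73739 + 29405) + 42737) - 130589) = 114491 - ((-44334 + 42737) - 130589) = 114491 - (-1597 - 130589) = 114491 - 1*(-132186) = 114491 + 132186 = 246677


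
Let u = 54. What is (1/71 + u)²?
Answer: 14707225/5041 ≈ 2917.5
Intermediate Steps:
(1/71 + u)² = (1/71 + 54)² = (3835/71)² = 14707225/5041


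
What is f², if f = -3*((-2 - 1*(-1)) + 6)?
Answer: 225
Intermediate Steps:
f = -15 (f = -3*((-2 + 1) + 6) = -3*(-1 + 6) = -3*5 = -15)
f² = (-15)² = 225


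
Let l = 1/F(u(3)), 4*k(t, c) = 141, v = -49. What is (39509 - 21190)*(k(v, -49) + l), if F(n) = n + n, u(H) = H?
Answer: 7785575/12 ≈ 6.4880e+5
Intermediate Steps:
k(t, c) = 141/4 (k(t, c) = (¼)*141 = 141/4)
F(n) = 2*n
l = ⅙ (l = 1/(2*3) = 1/6 = ⅙ ≈ 0.16667)
(39509 - 21190)*(k(v, -49) + l) = (39509 - 21190)*(141/4 + ⅙) = 18319*(425/12) = 7785575/12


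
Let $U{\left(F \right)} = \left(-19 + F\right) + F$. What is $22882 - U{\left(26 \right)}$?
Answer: $22849$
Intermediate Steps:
$U{\left(F \right)} = -19 + 2 F$
$22882 - U{\left(26 \right)} = 22882 - \left(-19 + 2 \cdot 26\right) = 22882 - \left(-19 + 52\right) = 22882 - 33 = 22849$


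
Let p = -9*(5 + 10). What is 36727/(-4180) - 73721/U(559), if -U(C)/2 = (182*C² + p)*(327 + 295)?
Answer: -17094490795843/1945570833470 ≈ -8.7864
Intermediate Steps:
p = -135 (p = -9*15 = -135)
U(C) = 167940 - 226408*C² (U(C) = -2*(182*C² - 135)*(327 + 295) = -2*(-135 + 182*C²)*622 = -2*(-83970 + 113204*C²) = 167940 - 226408*C²)
36727/(-4180) - 73721/U(559) = 36727/(-4180) - 73721/(167940 - 226408*559²) = 36727*(-1/4180) - 73721/(167940 - 226408*312481) = -1933/220 - 73721/(167940 - 70748198248) = -1933/220 - 73721/(-70748030308) = -1933/220 - 73721*(-1/70748030308) = -1933/220 + 73721/70748030308 = -17094490795843/1945570833470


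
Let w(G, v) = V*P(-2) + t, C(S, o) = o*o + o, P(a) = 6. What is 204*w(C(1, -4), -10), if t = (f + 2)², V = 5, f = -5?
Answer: 7956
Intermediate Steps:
C(S, o) = o + o² (C(S, o) = o² + o = o + o²)
t = 9 (t = (-5 + 2)² = (-3)² = 9)
w(G, v) = 39 (w(G, v) = 5*6 + 9 = 30 + 9 = 39)
204*w(C(1, -4), -10) = 204*39 = 7956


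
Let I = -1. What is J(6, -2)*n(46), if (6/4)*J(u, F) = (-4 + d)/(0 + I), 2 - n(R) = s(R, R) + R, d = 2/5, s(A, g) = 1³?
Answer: -108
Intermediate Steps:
s(A, g) = 1
d = ⅖ (d = 2*(⅕) = ⅖ ≈ 0.40000)
n(R) = 1 - R (n(R) = 2 - (1 + R) = 2 + (-1 - R) = 1 - R)
J(u, F) = 12/5 (J(u, F) = 2*((-4 + ⅖)/(0 - 1))/3 = 2*(-18/5/(-1))/3 = 2*(-18/5*(-1))/3 = (⅔)*(18/5) = 12/5)
J(6, -2)*n(46) = 12*(1 - 1*46)/5 = 12*(1 - 46)/5 = (12/5)*(-45) = -108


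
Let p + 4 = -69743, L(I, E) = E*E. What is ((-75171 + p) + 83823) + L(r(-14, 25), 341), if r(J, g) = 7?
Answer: 55186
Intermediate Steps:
L(I, E) = E**2
p = -69747 (p = -4 - 69743 = -69747)
((-75171 + p) + 83823) + L(r(-14, 25), 341) = ((-75171 - 69747) + 83823) + 341**2 = (-144918 + 83823) + 116281 = -61095 + 116281 = 55186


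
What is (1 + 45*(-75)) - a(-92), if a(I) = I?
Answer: -3282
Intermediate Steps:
(1 + 45*(-75)) - a(-92) = (1 + 45*(-75)) - 1*(-92) = (1 - 3375) + 92 = -3374 + 92 = -3282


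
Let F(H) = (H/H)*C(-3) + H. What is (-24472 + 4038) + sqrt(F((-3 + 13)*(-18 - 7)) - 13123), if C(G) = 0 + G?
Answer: -20434 + 8*I*sqrt(209) ≈ -20434.0 + 115.65*I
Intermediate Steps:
C(G) = G
F(H) = -3 + H (F(H) = (H/H)*(-3) + H = 1*(-3) + H = -3 + H)
(-24472 + 4038) + sqrt(F((-3 + 13)*(-18 - 7)) - 13123) = (-24472 + 4038) + sqrt((-3 + (-3 + 13)*(-18 - 7)) - 13123) = -20434 + sqrt((-3 + 10*(-25)) - 13123) = -20434 + sqrt((-3 - 250) - 13123) = -20434 + sqrt(-253 - 13123) = -20434 + sqrt(-13376) = -20434 + 8*I*sqrt(209)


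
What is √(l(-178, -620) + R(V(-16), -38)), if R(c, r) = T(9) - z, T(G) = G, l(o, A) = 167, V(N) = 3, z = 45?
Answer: √131 ≈ 11.446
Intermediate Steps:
R(c, r) = -36 (R(c, r) = 9 - 1*45 = 9 - 45 = -36)
√(l(-178, -620) + R(V(-16), -38)) = √(167 - 36) = √131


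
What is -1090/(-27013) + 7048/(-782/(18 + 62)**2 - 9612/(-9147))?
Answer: 1857583845941890/244755095333 ≈ 7589.6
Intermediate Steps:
-1090/(-27013) + 7048/(-782/(18 + 62)**2 - 9612/(-9147)) = -1090*(-1/27013) + 7048/(-782/(80**2) - 9612*(-1/9147)) = 1090/27013 + 7048/(-782/6400 + 3204/3049) = 1090/27013 + 7048/(-782*1/6400 + 3204/3049) = 1090/27013 + 7048/(-391/3200 + 3204/3049) = 1090/27013 + 7048/(9060641/9756800) = 1090/27013 + 7048*(9756800/9060641) = 1090/27013 + 68765926400/9060641 = 1857583845941890/244755095333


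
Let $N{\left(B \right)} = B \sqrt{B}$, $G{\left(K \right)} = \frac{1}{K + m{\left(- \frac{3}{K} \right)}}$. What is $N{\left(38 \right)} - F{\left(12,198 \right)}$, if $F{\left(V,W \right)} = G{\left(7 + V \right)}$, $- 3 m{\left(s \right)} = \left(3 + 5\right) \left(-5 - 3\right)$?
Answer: $- \frac{3}{121} + 38 \sqrt{38} \approx 234.22$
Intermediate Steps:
$m{\left(s \right)} = \frac{64}{3}$ ($m{\left(s \right)} = - \frac{\left(3 + 5\right) \left(-5 - 3\right)}{3} = - \frac{8 \left(-8\right)}{3} = \left(- \frac{1}{3}\right) \left(-64\right) = \frac{64}{3}$)
$G{\left(K \right)} = \frac{1}{\frac{64}{3} + K}$ ($G{\left(K \right)} = \frac{1}{K + \frac{64}{3}} = \frac{1}{\frac{64}{3} + K}$)
$F{\left(V,W \right)} = \frac{3}{85 + 3 V}$ ($F{\left(V,W \right)} = \frac{3}{64 + 3 \left(7 + V\right)} = \frac{3}{64 + \left(21 + 3 V\right)} = \frac{3}{85 + 3 V}$)
$N{\left(B \right)} = B^{\frac{3}{2}}$
$N{\left(38 \right)} - F{\left(12,198 \right)} = 38^{\frac{3}{2}} - \frac{3}{85 + 3 \cdot 12} = 38 \sqrt{38} - \frac{3}{85 + 36} = 38 \sqrt{38} - \frac{3}{121} = - \frac{3}{121} + 38 \sqrt{38}$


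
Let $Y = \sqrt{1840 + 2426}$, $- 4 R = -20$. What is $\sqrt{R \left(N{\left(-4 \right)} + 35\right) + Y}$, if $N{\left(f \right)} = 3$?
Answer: $\sqrt{190 + 3 \sqrt{474}} \approx 15.979$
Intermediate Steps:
$R = 5$ ($R = \left(- \frac{1}{4}\right) \left(-20\right) = 5$)
$Y = 3 \sqrt{474}$ ($Y = \sqrt{4266} = 3 \sqrt{474} \approx 65.315$)
$\sqrt{R \left(N{\left(-4 \right)} + 35\right) + Y} = \sqrt{5 \left(3 + 35\right) + 3 \sqrt{474}} = \sqrt{5 \cdot 38 + 3 \sqrt{474}} = \sqrt{190 + 3 \sqrt{474}}$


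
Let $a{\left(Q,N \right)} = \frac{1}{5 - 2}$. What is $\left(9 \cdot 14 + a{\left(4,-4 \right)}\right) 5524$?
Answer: $\frac{2093596}{3} \approx 6.9787 \cdot 10^{5}$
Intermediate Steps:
$a{\left(Q,N \right)} = \frac{1}{3}$
$\left(9 \cdot 14 + a{\left(4,-4 \right)}\right) 5524 = \left(9 \cdot 14 + \frac{1}{3}\right) 5524 = \left(126 + \frac{1}{3}\right) 5524 = \frac{379}{3} \cdot 5524 = \frac{2093596}{3}$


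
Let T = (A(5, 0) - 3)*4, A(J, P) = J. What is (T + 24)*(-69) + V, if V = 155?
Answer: -2053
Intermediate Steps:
T = 8 (T = (5 - 3)*4 = 2*4 = 8)
(T + 24)*(-69) + V = (8 + 24)*(-69) + 155 = 32*(-69) + 155 = -2208 + 155 = -2053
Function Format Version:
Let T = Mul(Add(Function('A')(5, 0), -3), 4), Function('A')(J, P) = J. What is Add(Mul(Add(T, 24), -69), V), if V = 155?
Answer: -2053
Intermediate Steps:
T = 8 (T = Mul(Add(5, -3), 4) = Mul(2, 4) = 8)
Add(Mul(Add(T, 24), -69), V) = Add(Mul(Add(8, 24), -69), 155) = Add(Mul(32, -69), 155) = Add(-2208, 155) = -2053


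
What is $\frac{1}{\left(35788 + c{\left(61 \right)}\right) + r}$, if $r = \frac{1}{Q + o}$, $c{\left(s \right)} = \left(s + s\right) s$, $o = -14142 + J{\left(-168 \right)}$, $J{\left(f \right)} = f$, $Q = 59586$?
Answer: $\frac{45276}{1957281481} \approx 2.3132 \cdot 10^{-5}$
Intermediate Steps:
$o = -14310$ ($o = -14142 - 168 = -14310$)
$c{\left(s \right)} = 2 s^{2}$ ($c{\left(s \right)} = 2 s s = 2 s^{2}$)
$r = \frac{1}{45276}$ ($r = \frac{1}{59586 - 14310} = \frac{1}{45276} \approx 2.2087 \cdot 10^{-5}$)
$\frac{1}{\left(35788 + c{\left(61 \right)}\right) + r} = \frac{1}{\left(35788 + 2 \cdot 61^{2}\right) + \frac{1}{45276}} = \frac{1}{\left(35788 + 2 \cdot 3721\right) + \frac{1}{45276}} = \frac{1}{\left(35788 + 7442\right) + \frac{1}{45276}} = \frac{1}{43230 + \frac{1}{45276}} = \frac{1}{\frac{1957281481}{45276}} = \frac{45276}{1957281481}$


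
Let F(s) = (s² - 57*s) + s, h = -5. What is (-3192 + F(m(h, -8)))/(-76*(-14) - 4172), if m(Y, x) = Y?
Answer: 2887/3108 ≈ 0.92889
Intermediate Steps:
F(s) = s² - 56*s
(-3192 + F(m(h, -8)))/(-76*(-14) - 4172) = (-3192 - 5*(-56 - 5))/(-76*(-14) - 4172) = (-3192 - 5*(-61))/(1064 - 4172) = (-3192 + 305)/(-3108) = -2887*(-1/3108) = 2887/3108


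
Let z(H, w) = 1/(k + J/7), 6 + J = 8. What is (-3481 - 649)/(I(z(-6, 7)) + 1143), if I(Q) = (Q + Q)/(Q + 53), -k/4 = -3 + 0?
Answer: -18853450/5217809 ≈ -3.6133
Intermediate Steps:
J = 2 (J = -6 + 8 = 2)
k = 12 (k = -4*(-3 + 0) = -4*(-3) = 12)
z(H, w) = 7/86 (z(H, w) = 1/(12 + 2/7) = 1/(86/7) = 7/86)
I(Q) = 2*Q/(53 + Q) (I(Q) = (2*Q)/(53 + Q) = 2*Q/(53 + Q))
(-3481 - 649)/(I(z(-6, 7)) + 1143) = (-3481 - 649)/(2*(7/86)/(53 + 7/86) + 1143) = -4130/(2*(7/86)/(4565/86) + 1143) = -4130/(2*(7/86)*(86/4565) + 1143) = -4130/(14/4565 + 1143) = -4130/5217809/4565 = -4130*4565/5217809 = -18853450/5217809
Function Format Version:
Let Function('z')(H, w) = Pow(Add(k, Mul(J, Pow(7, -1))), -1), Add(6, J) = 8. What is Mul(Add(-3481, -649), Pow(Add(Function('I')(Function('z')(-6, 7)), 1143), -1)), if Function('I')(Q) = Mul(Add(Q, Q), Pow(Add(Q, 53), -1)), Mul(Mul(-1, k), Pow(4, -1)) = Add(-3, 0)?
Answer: Rational(-18853450, 5217809) ≈ -3.6133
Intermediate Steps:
J = 2 (J = Add(-6, 8) = 2)
k = 12 (k = Mul(-4, Add(-3, 0)) = Mul(-4, -3) = 12)
Function('z')(H, w) = Rational(7, 86) (Function('z')(H, w) = Pow(Add(12, Mul(2, Pow(7, -1))), -1) = Pow(Add(12, Mul(2, Rational(1, 7))), -1) = Pow(Add(12, Rational(2, 7)), -1) = Pow(Rational(86, 7), -1) = Rational(7, 86))
Function('I')(Q) = Mul(2, Q, Pow(Add(53, Q), -1)) (Function('I')(Q) = Mul(Mul(2, Q), Pow(Add(53, Q), -1)) = Mul(2, Q, Pow(Add(53, Q), -1)))
Mul(Add(-3481, -649), Pow(Add(Function('I')(Function('z')(-6, 7)), 1143), -1)) = Mul(Add(-3481, -649), Pow(Add(Mul(2, Rational(7, 86), Pow(Add(53, Rational(7, 86)), -1)), 1143), -1)) = Mul(-4130, Pow(Add(Mul(2, Rational(7, 86), Pow(Rational(4565, 86), -1)), 1143), -1)) = Mul(-4130, Pow(Add(Mul(2, Rational(7, 86), Rational(86, 4565)), 1143), -1)) = Mul(-4130, Pow(Add(Rational(14, 4565), 1143), -1)) = Mul(-4130, Pow(Rational(5217809, 4565), -1)) = Mul(-4130, Rational(4565, 5217809)) = Rational(-18853450, 5217809)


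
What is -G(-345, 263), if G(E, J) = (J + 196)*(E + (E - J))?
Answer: 437427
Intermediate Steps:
G(E, J) = (196 + J)*(-J + 2*E)
-G(-345, 263) = -(-1*263² - 196*263 + 392*(-345) + 2*(-345)*263) = -(-1*69169 - 51548 - 135240 - 181470) = -(-69169 - 51548 - 135240 - 181470) = -1*(-437427) = 437427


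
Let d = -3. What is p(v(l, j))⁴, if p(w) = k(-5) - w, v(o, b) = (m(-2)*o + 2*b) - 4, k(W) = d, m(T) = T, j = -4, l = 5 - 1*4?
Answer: 14641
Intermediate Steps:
l = 1 (l = 5 - 4 = 1)
k(W) = -3
v(o, b) = -4 - 2*o + 2*b (v(o, b) = (-2*o + 2*b) - 4 = -4 - 2*o + 2*b)
p(w) = -3 - w
p(v(l, j))⁴ = (-3 - (-4 - 2*1 + 2*(-4)))⁴ = (-3 - (-4 - 2 - 8))⁴ = (-3 - 1*(-14))⁴ = (-3 + 14)⁴ = 11⁴ = 14641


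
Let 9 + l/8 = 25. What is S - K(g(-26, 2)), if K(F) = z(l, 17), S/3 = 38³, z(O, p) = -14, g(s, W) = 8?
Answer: 164630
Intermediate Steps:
l = 128 (l = -72 + 8*25 = -72 + 200 = 128)
S = 164616 (S = 3*38³ = 3*54872 = 164616)
K(F) = -14
S - K(g(-26, 2)) = 164616 - 1*(-14) = 164616 + 14 = 164630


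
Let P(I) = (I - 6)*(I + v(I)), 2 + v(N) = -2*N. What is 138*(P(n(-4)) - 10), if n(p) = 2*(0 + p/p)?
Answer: 828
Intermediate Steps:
v(N) = -2 - 2*N
n(p) = 2 (n(p) = 2*(0 + 1) = 2*1 = 2)
P(I) = (-6 + I)*(-2 - I) (P(I) = (I - 6)*(I + (-2 - 2*I)) = (-6 + I)*(-2 - I))
138*(P(n(-4)) - 10) = 138*((12 - 1*2**2 + 4*2) - 10) = 138*((12 - 1*4 + 8) - 10) = 138*((12 - 4 + 8) - 10) = 138*(16 - 10) = 138*6 = 828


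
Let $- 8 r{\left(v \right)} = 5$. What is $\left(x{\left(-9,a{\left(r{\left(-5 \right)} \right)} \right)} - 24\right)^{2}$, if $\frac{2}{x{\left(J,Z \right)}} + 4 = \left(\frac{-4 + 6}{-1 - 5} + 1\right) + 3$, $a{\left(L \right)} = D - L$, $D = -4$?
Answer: $900$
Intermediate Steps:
$r{\left(v \right)} = - \frac{5}{8}$ ($r{\left(v \right)} = \left(- \frac{1}{8}\right) 5 = - \frac{5}{8}$)
$a{\left(L \right)} = -4 - L$
$x{\left(J,Z \right)} = -6$ ($x{\left(J,Z \right)} = \frac{2}{-4 + \left(\left(\frac{-4 + 6}{-1 - 5} + 1\right) + 3\right)} = \frac{2}{-4 + \left(\left(\frac{2}{-6} + 1\right) + 3\right)} = \frac{2}{-4 + \left(\left(2 \left(- \frac{1}{6}\right) + 1\right) + 3\right)} = \frac{2}{-4 + \left(\left(- \frac{1}{3} + 1\right) + 3\right)} = \frac{2}{-4 + \left(\frac{2}{3} + 3\right)} = \frac{2}{-4 + \frac{11}{3}} = \frac{2}{- \frac{1}{3}} = 2 \left(-3\right) = -6$)
$\left(x{\left(-9,a{\left(r{\left(-5 \right)} \right)} \right)} - 24\right)^{2} = \left(-6 - 24\right)^{2} = \left(-30\right)^{2} = 900$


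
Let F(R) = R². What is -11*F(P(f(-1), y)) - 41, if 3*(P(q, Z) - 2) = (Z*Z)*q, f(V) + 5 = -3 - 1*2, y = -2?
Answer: -13085/9 ≈ -1453.9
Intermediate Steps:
f(V) = -10 (f(V) = -5 + (-3 - 1*2) = -5 + (-3 - 2) = -5 - 5 = -10)
P(q, Z) = 2 + q*Z²/3 (P(q, Z) = 2 + ((Z*Z)*q)/3 = 2 + (Z²*q)/3 = 2 + (q*Z²)/3 = 2 + q*Z²/3)
-11*F(P(f(-1), y)) - 41 = -11*(2 + (⅓)*(-10)*(-2)²)² - 41 = -11*(2 + (⅓)*(-10)*4)² - 41 = -11*(2 - 40/3)² - 41 = -11*(-34/3)² - 41 = -11*1156/9 - 41 = -12716/9 - 41 = -13085/9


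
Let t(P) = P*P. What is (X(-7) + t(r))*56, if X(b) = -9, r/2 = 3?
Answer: 1512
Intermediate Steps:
r = 6 (r = 2*3 = 6)
t(P) = P²
(X(-7) + t(r))*56 = (-9 + 6²)*56 = (-9 + 36)*56 = 27*56 = 1512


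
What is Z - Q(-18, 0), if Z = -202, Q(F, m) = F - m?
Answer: -184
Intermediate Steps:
Z - Q(-18, 0) = -202 - (-18 - 1*0) = -202 - (-18 + 0) = -202 - 1*(-18) = -202 + 18 = -184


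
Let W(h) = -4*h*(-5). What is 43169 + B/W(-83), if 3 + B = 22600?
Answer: 71637943/1660 ≈ 43155.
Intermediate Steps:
W(h) = 20*h
B = 22597 (B = -3 + 22600 = 22597)
43169 + B/W(-83) = 43169 + 22597/((20*(-83))) = 43169 + 22597/(-1660) = 43169 + 22597*(-1/1660) = 43169 - 22597/1660 = 71637943/1660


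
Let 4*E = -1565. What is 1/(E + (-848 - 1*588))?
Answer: -4/7309 ≈ -0.00054727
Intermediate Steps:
E = -1565/4 (E = (¼)*(-1565) = -1565/4 ≈ -391.25)
1/(E + (-848 - 1*588)) = 1/(-1565/4 + (-848 - 1*588)) = 1/(-1565/4 + (-848 - 588)) = 1/(-1565/4 - 1436) = 1/(-7309/4) = -4/7309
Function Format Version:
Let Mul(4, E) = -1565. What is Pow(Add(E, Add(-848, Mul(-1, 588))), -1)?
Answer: Rational(-4, 7309) ≈ -0.00054727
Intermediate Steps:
E = Rational(-1565, 4) (E = Mul(Rational(1, 4), -1565) = Rational(-1565, 4) ≈ -391.25)
Pow(Add(E, Add(-848, Mul(-1, 588))), -1) = Pow(Add(Rational(-1565, 4), Add(-848, Mul(-1, 588))), -1) = Pow(Add(Rational(-1565, 4), Add(-848, -588)), -1) = Pow(Add(Rational(-1565, 4), -1436), -1) = Pow(Rational(-7309, 4), -1) = Rational(-4, 7309)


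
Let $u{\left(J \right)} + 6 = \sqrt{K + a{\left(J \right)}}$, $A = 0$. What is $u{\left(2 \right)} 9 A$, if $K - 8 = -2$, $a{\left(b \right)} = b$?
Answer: $0$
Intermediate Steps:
$K = 6$ ($K = 8 - 2 = 6$)
$u{\left(J \right)} = -6 + \sqrt{6 + J}$
$u{\left(2 \right)} 9 A = \left(-6 + \sqrt{6 + 2}\right) 9 \cdot 0 = \left(-6 + \sqrt{8}\right) 9 \cdot 0 = \left(-6 + 2 \sqrt{2}\right) 9 \cdot 0 = \left(-54 + 18 \sqrt{2}\right) 0 = 0$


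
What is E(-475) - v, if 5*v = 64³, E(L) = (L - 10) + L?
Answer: -266944/5 ≈ -53389.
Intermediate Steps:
E(L) = -10 + 2*L (E(L) = (-10 + L) + L = -10 + 2*L)
v = 262144/5 (v = (⅕)*64³ = (⅕)*262144 = 262144/5 ≈ 52429.)
E(-475) - v = (-10 + 2*(-475)) - 1*262144/5 = (-10 - 950) - 262144/5 = -960 - 262144/5 = -266944/5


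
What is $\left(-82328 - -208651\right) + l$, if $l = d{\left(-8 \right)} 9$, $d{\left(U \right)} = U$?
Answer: $126251$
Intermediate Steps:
$l = -72$ ($l = \left(-8\right) 9 = -72$)
$\left(-82328 - -208651\right) + l = \left(-82328 - -208651\right) - 72 = \left(-82328 + 208651\right) - 72 = 126323 - 72 = 126251$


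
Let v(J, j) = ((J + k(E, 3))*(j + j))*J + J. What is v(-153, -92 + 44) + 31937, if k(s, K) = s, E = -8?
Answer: -2332984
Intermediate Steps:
v(J, j) = J + 2*J*j*(-8 + J) (v(J, j) = ((J - 8)*(j + j))*J + J = ((-8 + J)*(2*j))*J + J = (2*j*(-8 + J))*J + J = 2*J*j*(-8 + J) + J = J + 2*J*j*(-8 + J))
v(-153, -92 + 44) + 31937 = -153*(1 - 16*(-92 + 44) + 2*(-153)*(-92 + 44)) + 31937 = -153*(1 - 16*(-48) + 2*(-153)*(-48)) + 31937 = -153*(1 + 768 + 14688) + 31937 = -153*15457 + 31937 = -2364921 + 31937 = -2332984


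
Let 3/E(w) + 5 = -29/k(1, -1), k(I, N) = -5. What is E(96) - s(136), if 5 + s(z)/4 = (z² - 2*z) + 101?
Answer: -293105/4 ≈ -73276.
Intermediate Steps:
s(z) = 384 - 8*z + 4*z² (s(z) = -20 + 4*((z² - 2*z) + 101) = -20 + 4*(101 + z² - 2*z) = -20 + (404 - 8*z + 4*z²) = 384 - 8*z + 4*z²)
E(w) = 15/4 (E(w) = 3/(-5 - 29/(-5)) = 3/(-5 - 29*(-⅕)) = 3/(-5 + 29/5) = 3/(⅘) = 3*(5/4) = 15/4)
E(96) - s(136) = 15/4 - (384 - 8*136 + 4*136²) = 15/4 - (384 - 1088 + 4*18496) = 15/4 - (384 - 1088 + 73984) = 15/4 - 1*73280 = 15/4 - 73280 = -293105/4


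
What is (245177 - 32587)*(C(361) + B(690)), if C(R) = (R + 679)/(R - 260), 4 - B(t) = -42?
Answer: 1208786740/101 ≈ 1.1968e+7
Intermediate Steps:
B(t) = 46 (B(t) = 4 - 1*(-42) = 4 + 42 = 46)
C(R) = (679 + R)/(-260 + R)
(245177 - 32587)*(C(361) + B(690)) = (245177 - 32587)*((679 + 361)/(-260 + 361) + 46) = 212590*(1040/101 + 46) = 212590*(5686/101) = 1208786740/101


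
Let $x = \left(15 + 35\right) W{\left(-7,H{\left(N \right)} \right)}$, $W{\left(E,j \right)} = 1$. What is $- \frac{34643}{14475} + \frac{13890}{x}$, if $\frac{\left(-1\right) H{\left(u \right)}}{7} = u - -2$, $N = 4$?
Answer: $\frac{3986512}{14475} \approx 275.41$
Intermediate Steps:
$H{\left(u \right)} = -14 - 7 u$ ($H{\left(u \right)} = - 7 \left(u - -2\right) = - 7 \left(u + 2\right) = - 7 \left(2 + u\right) = -14 - 7 u$)
$x = 50$ ($x = \left(15 + 35\right) 1 = 50 \cdot 1 = 50$)
$- \frac{34643}{14475} + \frac{13890}{x} = - \frac{34643}{14475} + \frac{13890}{50} = \left(-34643\right) \frac{1}{14475} + 13890 \cdot \frac{1}{50} = - \frac{34643}{14475} + \frac{1389}{5} = \frac{3986512}{14475}$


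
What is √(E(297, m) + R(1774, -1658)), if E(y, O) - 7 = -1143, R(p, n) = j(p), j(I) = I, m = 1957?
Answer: √638 ≈ 25.259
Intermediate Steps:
R(p, n) = p
E(y, O) = -1136 (E(y, O) = 7 - 1143 = -1136)
√(E(297, m) + R(1774, -1658)) = √(-1136 + 1774) = √638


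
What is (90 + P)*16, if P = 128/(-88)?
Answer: 15584/11 ≈ 1416.7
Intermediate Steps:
P = -16/11 (P = 128*(-1/88) = -16/11 ≈ -1.4545)
(90 + P)*16 = (90 - 16/11)*16 = (974/11)*16 = 15584/11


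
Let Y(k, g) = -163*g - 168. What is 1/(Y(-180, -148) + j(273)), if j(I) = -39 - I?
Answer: 1/23644 ≈ 4.2294e-5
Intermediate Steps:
Y(k, g) = -168 - 163*g
1/(Y(-180, -148) + j(273)) = 1/((-168 - 163*(-148)) + (-39 - 1*273)) = 1/((-168 + 24124) + (-39 - 273)) = 1/(23956 - 312) = 1/23644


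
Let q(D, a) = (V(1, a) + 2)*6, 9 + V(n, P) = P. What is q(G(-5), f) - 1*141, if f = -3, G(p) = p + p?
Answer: -201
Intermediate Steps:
G(p) = 2*p
V(n, P) = -9 + P
q(D, a) = -42 + 6*a (q(D, a) = ((-9 + a) + 2)*6 = (-7 + a)*6 = -42 + 6*a)
q(G(-5), f) - 1*141 = (-42 + 6*(-3)) - 1*141 = (-42 - 18) - 141 = -60 - 141 = -201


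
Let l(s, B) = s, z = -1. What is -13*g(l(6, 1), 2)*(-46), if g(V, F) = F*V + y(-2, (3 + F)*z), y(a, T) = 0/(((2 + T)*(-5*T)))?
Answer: 7176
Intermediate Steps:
y(a, T) = 0 (y(a, T) = 0/((-5*T*(2 + T))) = 0*(-1/(5*T*(2 + T))) = 0)
g(V, F) = F*V (g(V, F) = F*V + 0 = F*V)
-13*g(l(6, 1), 2)*(-46) = -26*6*(-46) = -13*12*(-46) = -156*(-46) = 7176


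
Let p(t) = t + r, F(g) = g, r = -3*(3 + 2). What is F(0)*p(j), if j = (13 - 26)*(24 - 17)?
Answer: 0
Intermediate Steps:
r = -15 (r = -3*5 = -15)
j = -91 (j = -13*7 = -91)
p(t) = -15 + t (p(t) = t - 15 = -15 + t)
F(0)*p(j) = 0*(-15 - 91) = 0*(-106) = 0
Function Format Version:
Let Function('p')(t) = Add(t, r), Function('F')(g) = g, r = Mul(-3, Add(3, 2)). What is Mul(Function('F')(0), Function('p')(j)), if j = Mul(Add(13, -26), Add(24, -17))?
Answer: 0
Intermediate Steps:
r = -15 (r = Mul(-3, 5) = -15)
j = -91 (j = Mul(-13, 7) = -91)
Function('p')(t) = Add(-15, t) (Function('p')(t) = Add(t, -15) = Add(-15, t))
Mul(Function('F')(0), Function('p')(j)) = Mul(0, Add(-15, -91)) = Mul(0, -106) = 0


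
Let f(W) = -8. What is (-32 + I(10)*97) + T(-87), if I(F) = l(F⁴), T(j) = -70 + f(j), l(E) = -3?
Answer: -401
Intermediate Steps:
T(j) = -78 (T(j) = -70 - 8 = -78)
I(F) = -3
(-32 + I(10)*97) + T(-87) = (-32 - 3*97) - 78 = (-32 - 291) - 78 = -323 - 78 = -401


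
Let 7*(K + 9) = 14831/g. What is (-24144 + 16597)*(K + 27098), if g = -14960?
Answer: -21408916394203/104720 ≈ -2.0444e+8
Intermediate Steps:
K = -957311/104720 (K = -9 + (14831/(-14960))/7 = -9 + (14831*(-1/14960))/7 = -9 + (1/7)*(-14831/14960) = -9 - 14831/104720 = -957311/104720 ≈ -9.1416)
(-24144 + 16597)*(K + 27098) = (-24144 + 16597)*(-957311/104720 + 27098) = -7547*2836745249/104720 = -21408916394203/104720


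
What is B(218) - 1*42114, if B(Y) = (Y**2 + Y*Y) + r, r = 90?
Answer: 53024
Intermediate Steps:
B(Y) = 90 + 2*Y**2 (B(Y) = (Y**2 + Y*Y) + 90 = (Y**2 + Y**2) + 90 = 2*Y**2 + 90 = 90 + 2*Y**2)
B(218) - 1*42114 = (90 + 2*218**2) - 1*42114 = (90 + 2*47524) - 42114 = (90 + 95048) - 42114 = 95138 - 42114 = 53024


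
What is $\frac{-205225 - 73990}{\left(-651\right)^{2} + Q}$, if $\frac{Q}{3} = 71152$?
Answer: $- \frac{279215}{637257} \approx -0.43815$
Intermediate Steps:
$Q = 213456$ ($Q = 3 \cdot 71152 = 213456$)
$\frac{-205225 - 73990}{\left(-651\right)^{2} + Q} = \frac{-205225 - 73990}{\left(-651\right)^{2} + 213456} = - \frac{279215}{423801 + 213456} = - \frac{279215}{637257}$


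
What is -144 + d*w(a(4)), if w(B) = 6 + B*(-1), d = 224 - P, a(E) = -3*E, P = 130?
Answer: 1548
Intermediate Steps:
d = 94 (d = 224 - 1*130 = 224 - 130 = 94)
w(B) = 6 - B
-144 + d*w(a(4)) = -144 + 94*(6 - (-3)*4) = -144 + 94*(6 - 1*(-12)) = -144 + 94*(6 + 12) = -144 + 94*18 = -144 + 1692 = 1548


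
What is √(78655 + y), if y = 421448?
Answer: 3*√55567 ≈ 707.18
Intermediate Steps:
√(78655 + y) = √(78655 + 421448) = √500103 = 3*√55567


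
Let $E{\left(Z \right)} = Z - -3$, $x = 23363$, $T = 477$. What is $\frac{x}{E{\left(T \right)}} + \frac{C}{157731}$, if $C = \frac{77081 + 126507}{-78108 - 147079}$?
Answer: $\frac{39515695936751}{811862187360} \approx 48.673$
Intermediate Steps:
$C = - \frac{203588}{225187}$ ($C = \frac{203588}{-225187} = 203588 \left(- \frac{1}{225187}\right) = - \frac{203588}{225187} \approx -0.90408$)
$E{\left(Z \right)} = 3 + Z$ ($E{\left(Z \right)} = Z + 3 = 3 + Z$)
$\frac{x}{E{\left(T \right)}} + \frac{C}{157731} = \frac{23363}{3 + 477} - \frac{203588}{225187 \cdot 157731} = \frac{23363}{480} - \frac{29084}{5074138671} = \frac{39515695936751}{811862187360}$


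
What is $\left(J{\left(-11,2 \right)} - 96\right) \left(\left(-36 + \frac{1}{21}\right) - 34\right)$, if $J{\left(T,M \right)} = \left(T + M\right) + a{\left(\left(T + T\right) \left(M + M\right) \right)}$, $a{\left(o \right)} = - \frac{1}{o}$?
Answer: $\frac{13572091}{1848} \approx 7344.2$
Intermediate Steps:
$J{\left(T,M \right)} = M + T - \frac{1}{4 M T}$ ($J{\left(T,M \right)} = \left(T + M\right) - \frac{1}{\left(T + T\right) \left(M + M\right)} = \left(M + T\right) - \frac{1}{2 T 2 M} = \left(M + T\right) - \frac{1}{4 M T} = M + T - \frac{1}{4 M T}$)
$\left(J{\left(-11,2 \right)} - 96\right) \left(\left(-36 + \frac{1}{21}\right) - 34\right) = \left(\left(2 - 11 - \frac{1}{4 \cdot 2 \left(-11\right)}\right) - 96\right) \left(\left(-36 + \frac{1}{21}\right) - 34\right) = \left(\left(2 - 11 - \frac{1}{8} \left(- \frac{1}{11}\right)\right) - 96\right) \left(\left(-36 + \frac{1}{21}\right) - 34\right) = \left(\left(2 - 11 + \frac{1}{88}\right) - 96\right) \left(- \frac{755}{21} - 34\right) = \left(- \frac{791}{88} - 96\right) \left(- \frac{1469}{21}\right) = \left(- \frac{9239}{88}\right) \left(- \frac{1469}{21}\right) = \frac{13572091}{1848}$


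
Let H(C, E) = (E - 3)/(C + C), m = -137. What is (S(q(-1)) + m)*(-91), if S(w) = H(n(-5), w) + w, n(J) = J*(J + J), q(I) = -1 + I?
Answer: 253071/20 ≈ 12654.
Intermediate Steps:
n(J) = 2*J² (n(J) = J*(2*J) = 2*J²)
H(C, E) = (-3 + E)/(2*C) (H(C, E) = (-3 + E)/((2*C)) = (-3 + E)*(1/(2*C)) = (-3 + E)/(2*C))
S(w) = -3/100 + 101*w/100 (S(w) = (-3 + w)/(2*((2*(-5)²))) + w = (-3 + w)/(2*((2*25))) + w = (½)*(-3 + w)/50 + w = (½)*(1/50)*(-3 + w) + w = (-3/100 + w/100) + w = -3/100 + 101*w/100)
(S(q(-1)) + m)*(-91) = ((-3/100 + 101*(-1 - 1)/100) - 137)*(-91) = ((-3/100 + (101/100)*(-2)) - 137)*(-91) = ((-3/100 - 101/50) - 137)*(-91) = (-41/20 - 137)*(-91) = -2781/20*(-91) = 253071/20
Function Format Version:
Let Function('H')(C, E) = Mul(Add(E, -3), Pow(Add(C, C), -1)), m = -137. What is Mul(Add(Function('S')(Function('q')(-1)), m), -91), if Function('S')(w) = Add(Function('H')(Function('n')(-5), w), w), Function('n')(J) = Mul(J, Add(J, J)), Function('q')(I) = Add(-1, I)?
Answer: Rational(253071, 20) ≈ 12654.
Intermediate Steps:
Function('n')(J) = Mul(2, Pow(J, 2)) (Function('n')(J) = Mul(J, Mul(2, J)) = Mul(2, Pow(J, 2)))
Function('H')(C, E) = Mul(Rational(1, 2), Pow(C, -1), Add(-3, E)) (Function('H')(C, E) = Mul(Add(-3, E), Pow(Mul(2, C), -1)) = Mul(Add(-3, E), Mul(Rational(1, 2), Pow(C, -1))) = Mul(Rational(1, 2), Pow(C, -1), Add(-3, E)))
Function('S')(w) = Add(Rational(-3, 100), Mul(Rational(101, 100), w)) (Function('S')(w) = Add(Mul(Rational(1, 2), Pow(Mul(2, Pow(-5, 2)), -1), Add(-3, w)), w) = Add(Mul(Rational(1, 2), Pow(Mul(2, 25), -1), Add(-3, w)), w) = Add(Mul(Rational(1, 2), Pow(50, -1), Add(-3, w)), w) = Add(Mul(Rational(1, 2), Rational(1, 50), Add(-3, w)), w) = Add(Add(Rational(-3, 100), Mul(Rational(1, 100), w)), w) = Add(Rational(-3, 100), Mul(Rational(101, 100), w)))
Mul(Add(Function('S')(Function('q')(-1)), m), -91) = Mul(Add(Add(Rational(-3, 100), Mul(Rational(101, 100), Add(-1, -1))), -137), -91) = Mul(Add(Add(Rational(-3, 100), Mul(Rational(101, 100), -2)), -137), -91) = Mul(Add(Add(Rational(-3, 100), Rational(-101, 50)), -137), -91) = Mul(Add(Rational(-41, 20), -137), -91) = Mul(Rational(-2781, 20), -91) = Rational(253071, 20)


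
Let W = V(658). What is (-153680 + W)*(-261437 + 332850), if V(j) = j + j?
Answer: -10880770332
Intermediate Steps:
V(j) = 2*j
W = 1316 (W = 2*658 = 1316)
(-153680 + W)*(-261437 + 332850) = (-153680 + 1316)*(-261437 + 332850) = -152364*71413 = -10880770332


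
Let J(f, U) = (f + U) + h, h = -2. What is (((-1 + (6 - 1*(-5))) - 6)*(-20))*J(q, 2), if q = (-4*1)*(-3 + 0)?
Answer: -960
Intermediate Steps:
q = 12 (q = -4*(-3) = 12)
J(f, U) = -2 + U + f (J(f, U) = (f + U) - 2 = (U + f) - 2 = -2 + U + f)
(((-1 + (6 - 1*(-5))) - 6)*(-20))*J(q, 2) = (((-1 + (6 - 1*(-5))) - 6)*(-20))*(-2 + 2 + 12) = (((-1 + (6 + 5)) - 6)*(-20))*12 = (((-1 + 11) - 6)*(-20))*12 = ((10 - 6)*(-20))*12 = (4*(-20))*12 = -80*12 = -960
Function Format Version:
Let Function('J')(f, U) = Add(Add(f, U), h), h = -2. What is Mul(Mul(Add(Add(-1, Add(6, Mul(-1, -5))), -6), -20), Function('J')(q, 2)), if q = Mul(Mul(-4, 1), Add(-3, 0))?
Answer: -960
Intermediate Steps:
q = 12 (q = Mul(-4, -3) = 12)
Function('J')(f, U) = Add(-2, U, f) (Function('J')(f, U) = Add(Add(f, U), -2) = Add(Add(U, f), -2) = Add(-2, U, f))
Mul(Mul(Add(Add(-1, Add(6, Mul(-1, -5))), -6), -20), Function('J')(q, 2)) = Mul(Mul(Add(Add(-1, Add(6, Mul(-1, -5))), -6), -20), Add(-2, 2, 12)) = Mul(Mul(Add(Add(-1, Add(6, 5)), -6), -20), 12) = Mul(Mul(Add(Add(-1, 11), -6), -20), 12) = Mul(Mul(Add(10, -6), -20), 12) = Mul(Mul(4, -20), 12) = Mul(-80, 12) = -960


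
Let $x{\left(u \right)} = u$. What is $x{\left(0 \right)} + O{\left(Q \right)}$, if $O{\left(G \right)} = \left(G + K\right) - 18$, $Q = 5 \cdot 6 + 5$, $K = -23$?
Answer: $-6$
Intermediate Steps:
$Q = 35$ ($Q = 30 + 5 = 35$)
$O{\left(G \right)} = -41 + G$ ($O{\left(G \right)} = \left(G - 23\right) - 18 = \left(-23 + G\right) - 18 = -41 + G$)
$x{\left(0 \right)} + O{\left(Q \right)} = 0 + \left(-41 + 35\right) = 0 - 6 = -6$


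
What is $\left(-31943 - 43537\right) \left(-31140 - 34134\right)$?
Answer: $4926881520$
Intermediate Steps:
$\left(-31943 - 43537\right) \left(-31140 - 34134\right) = \left(-31943 - 43537\right) \left(-65274\right) = \left(-75480\right) \left(-65274\right) = 4926881520$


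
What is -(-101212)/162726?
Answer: 50606/81363 ≈ 0.62198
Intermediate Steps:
-(-101212)/162726 = -4*(-25303/162726) = 50606/81363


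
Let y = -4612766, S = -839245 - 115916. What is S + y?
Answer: -5567927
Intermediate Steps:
S = -955161
S + y = -955161 - 4612766 = -5567927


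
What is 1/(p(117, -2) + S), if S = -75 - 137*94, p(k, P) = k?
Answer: -1/12836 ≈ -7.7906e-5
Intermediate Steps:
S = -12953 (S = -75 - 12878 = -12953)
1/(p(117, -2) + S) = 1/(117 - 12953) = 1/(-12836) = -1/12836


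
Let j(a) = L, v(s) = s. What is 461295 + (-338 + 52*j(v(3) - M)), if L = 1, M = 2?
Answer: 461009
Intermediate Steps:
j(a) = 1
461295 + (-338 + 52*j(v(3) - M)) = 461295 + (-338 + 52*1) = 461295 + (-338 + 52) = 461295 - 286 = 461009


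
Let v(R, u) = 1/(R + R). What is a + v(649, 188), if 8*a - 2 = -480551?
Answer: -311876297/5192 ≈ -60069.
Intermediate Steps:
a = -480549/8 (a = 1/4 + (1/8)*(-480551) = 1/4 - 480551/8 = -480549/8 ≈ -60069.)
v(R, u) = 1/(2*R)
a + v(649, 188) = -480549/8 + (1/2)/649 = -480549/8 + (1/2)*(1/649) = -480549/8 + 1/1298 = -311876297/5192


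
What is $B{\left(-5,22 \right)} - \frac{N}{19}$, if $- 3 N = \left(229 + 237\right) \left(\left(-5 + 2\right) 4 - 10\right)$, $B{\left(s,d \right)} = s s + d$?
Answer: $- \frac{7573}{57} \approx -132.86$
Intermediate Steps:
$B{\left(s,d \right)} = d + s^{2}$ ($B{\left(s,d \right)} = s^{2} + d = d + s^{2}$)
$N = \frac{10252}{3}$ ($N = - \frac{\left(229 + 237\right) \left(\left(-5 + 2\right) 4 - 10\right)}{3} = - \frac{466 \left(\left(-3\right) 4 - 10\right)}{3} = - \frac{466 \left(-12 - 10\right)}{3} = - \frac{466 \left(-22\right)}{3} = \left(- \frac{1}{3}\right) \left(-10252\right) = \frac{10252}{3} \approx 3417.3$)
$B{\left(-5,22 \right)} - \frac{N}{19} = \left(22 + \left(-5\right)^{2}\right) - \frac{10252}{3 \cdot 19} = \left(22 + 25\right) - \frac{10252}{3} \cdot \frac{1}{19} = 47 - \frac{10252}{57} = - \frac{7573}{57}$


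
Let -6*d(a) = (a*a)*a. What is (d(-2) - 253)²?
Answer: 570025/9 ≈ 63336.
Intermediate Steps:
d(a) = -a³/6 (d(a) = -a*a*a/6 = -a²*a/6 = -a³/6)
(d(-2) - 253)² = (-⅙*(-2)³ - 253)² = (-⅙*(-8) - 253)² = (4/3 - 253)² = (-755/3)² = 570025/9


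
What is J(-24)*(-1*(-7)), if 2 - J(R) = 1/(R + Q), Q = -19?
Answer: 609/43 ≈ 14.163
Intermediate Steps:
J(R) = 2 - 1/(-19 + R) (J(R) = 2 - 1/(R - 19) = 2 - 1/(-19 + R))
J(-24)*(-1*(-7)) = ((-39 + 2*(-24))/(-19 - 24))*(-1*(-7)) = ((-39 - 48)/(-43))*7 = -1/43*(-87)*7 = (87/43)*7 = 609/43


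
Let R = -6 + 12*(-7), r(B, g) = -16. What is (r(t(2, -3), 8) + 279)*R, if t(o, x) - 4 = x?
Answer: -23670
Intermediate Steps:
t(o, x) = 4 + x
R = -90 (R = -6 - 84 = -90)
(r(t(2, -3), 8) + 279)*R = (-16 + 279)*(-90) = 263*(-90) = -23670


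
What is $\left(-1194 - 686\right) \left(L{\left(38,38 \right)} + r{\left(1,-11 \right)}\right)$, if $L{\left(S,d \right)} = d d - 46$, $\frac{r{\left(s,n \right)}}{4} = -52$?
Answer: $-2237200$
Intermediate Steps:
$r{\left(s,n \right)} = -208$ ($r{\left(s,n \right)} = 4 \left(-52\right) = -208$)
$L{\left(S,d \right)} = -46 + d^{2}$ ($L{\left(S,d \right)} = d^{2} - 46 = -46 + d^{2}$)
$\left(-1194 - 686\right) \left(L{\left(38,38 \right)} + r{\left(1,-11 \right)}\right) = \left(-1194 - 686\right) \left(\left(-46 + 38^{2}\right) - 208\right) = - 1880 \left(\left(-46 + 1444\right) - 208\right) = - 1880 \left(1398 - 208\right) = \left(-1880\right) 1190 = -2237200$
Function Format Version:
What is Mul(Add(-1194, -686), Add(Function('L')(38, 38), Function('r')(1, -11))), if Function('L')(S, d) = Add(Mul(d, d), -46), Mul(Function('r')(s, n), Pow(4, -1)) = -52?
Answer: -2237200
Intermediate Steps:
Function('r')(s, n) = -208 (Function('r')(s, n) = Mul(4, -52) = -208)
Function('L')(S, d) = Add(-46, Pow(d, 2)) (Function('L')(S, d) = Add(Pow(d, 2), -46) = Add(-46, Pow(d, 2)))
Mul(Add(-1194, -686), Add(Function('L')(38, 38), Function('r')(1, -11))) = Mul(Add(-1194, -686), Add(Add(-46, Pow(38, 2)), -208)) = Mul(-1880, Add(Add(-46, 1444), -208)) = Mul(-1880, Add(1398, -208)) = Mul(-1880, 1190) = -2237200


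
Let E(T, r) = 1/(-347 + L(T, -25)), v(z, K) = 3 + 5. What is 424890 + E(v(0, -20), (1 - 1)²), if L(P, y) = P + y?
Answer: 154659959/364 ≈ 4.2489e+5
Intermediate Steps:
v(z, K) = 8
E(T, r) = 1/(-372 + T) (E(T, r) = 1/(-347 + (T - 25)) = 1/(-347 + (-25 + T)) = 1/(-372 + T))
424890 + E(v(0, -20), (1 - 1)²) = 424890 + 1/(-372 + 8) = 424890 + 1/(-364) = 424890 - 1/364 = 154659959/364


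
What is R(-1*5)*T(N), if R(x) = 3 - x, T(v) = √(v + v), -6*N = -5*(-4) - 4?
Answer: 32*I*√3/3 ≈ 18.475*I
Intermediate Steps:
N = -8/3 (N = -(-5*(-4) - 4)/6 = -(20 - 4)/6 = -⅙*16 = -8/3 ≈ -2.6667)
T(v) = √2*√v (T(v) = √(2*v) = √2*√v)
R(-1*5)*T(N) = (3 - (-1)*5)*(√2*√(-8/3)) = (3 - 1*(-5))*(√2*(2*I*√6/3)) = (3 + 5)*(4*I*√3/3) = 8*(4*I*√3/3) = 32*I*√3/3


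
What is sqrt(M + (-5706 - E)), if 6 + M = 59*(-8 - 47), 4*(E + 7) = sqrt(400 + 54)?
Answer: sqrt(-35800 - sqrt(454))/2 ≈ 94.633*I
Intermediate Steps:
E = -7 + sqrt(454)/4 (E = -7 + sqrt(400 + 54)/4 = -7 + sqrt(454)/4 ≈ -1.6732)
M = -3251 (M = -6 + 59*(-8 - 47) = -6 + 59*(-55) = -6 - 3245 = -3251)
sqrt(M + (-5706 - E)) = sqrt(-3251 + (-5706 - (-7 + sqrt(454)/4))) = sqrt(-3251 + (-5706 + (7 - sqrt(454)/4))) = sqrt(-3251 + (-5699 - sqrt(454)/4)) = sqrt(-8950 - sqrt(454)/4)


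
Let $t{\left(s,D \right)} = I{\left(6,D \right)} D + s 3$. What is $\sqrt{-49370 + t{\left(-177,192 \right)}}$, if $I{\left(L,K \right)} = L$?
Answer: $41 i \sqrt{29} \approx 220.79 i$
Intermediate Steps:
$t{\left(s,D \right)} = 3 s + 6 D$ ($t{\left(s,D \right)} = 6 D + s 3 = 6 D + 3 s = 3 s + 6 D$)
$\sqrt{-49370 + t{\left(-177,192 \right)}} = \sqrt{-49370 + \left(3 \left(-177\right) + 6 \cdot 192\right)} = \sqrt{-49370 + \left(-531 + 1152\right)} = \sqrt{-49370 + 621} = \sqrt{-48749} = 41 i \sqrt{29}$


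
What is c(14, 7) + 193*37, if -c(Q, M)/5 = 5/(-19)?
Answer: 135704/19 ≈ 7142.3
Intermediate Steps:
c(Q, M) = 25/19 (c(Q, M) = -25/(-19) = -25*(-1)/19 = -5*(-5/19) = 25/19)
c(14, 7) + 193*37 = 25/19 + 193*37 = 25/19 + 7141 = 135704/19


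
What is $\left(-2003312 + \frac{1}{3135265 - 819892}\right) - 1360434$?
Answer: $- \frac{7788326667257}{2315373} \approx -3.3637 \cdot 10^{6}$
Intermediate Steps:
$\left(-2003312 + \frac{1}{3135265 - 819892}\right) - 1360434 = \left(-2003312 + \frac{1}{2315373}\right) - 1360434 = - \frac{4638414515375}{2315373} - 1360434 = - \frac{7788326667257}{2315373}$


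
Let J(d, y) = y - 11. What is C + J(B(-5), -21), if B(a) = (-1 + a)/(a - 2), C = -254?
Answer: -286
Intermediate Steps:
B(a) = (-1 + a)/(-2 + a)
J(d, y) = -11 + y
C + J(B(-5), -21) = -254 + (-11 - 21) = -254 - 32 = -286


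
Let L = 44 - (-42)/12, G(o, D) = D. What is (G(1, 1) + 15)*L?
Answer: 760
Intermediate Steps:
L = 95/2 (L = 44 - (-42)/12 = 44 - 1*(-7/2) = 44 + 7/2 = 95/2 ≈ 47.500)
(G(1, 1) + 15)*L = (1 + 15)*(95/2) = 16*(95/2) = 760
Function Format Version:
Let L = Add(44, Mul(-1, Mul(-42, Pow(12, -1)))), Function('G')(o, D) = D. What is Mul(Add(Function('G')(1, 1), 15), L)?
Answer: 760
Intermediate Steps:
L = Rational(95, 2) (L = Add(44, Mul(-1, Mul(-42, Rational(1, 12)))) = Add(44, Mul(-1, Rational(-7, 2))) = Add(44, Rational(7, 2)) = Rational(95, 2) ≈ 47.500)
Mul(Add(Function('G')(1, 1), 15), L) = Mul(Add(1, 15), Rational(95, 2)) = Mul(16, Rational(95, 2)) = 760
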